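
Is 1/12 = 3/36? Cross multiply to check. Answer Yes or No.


Cross multiply to check 1/12 = 3/36
Left cross product: 1 * 36 = 36
Right cross product: 12 * 3 = 36
36 = 36
Equal, so proportions match => Yes

Yes


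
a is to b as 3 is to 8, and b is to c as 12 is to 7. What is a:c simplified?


Given a:b = 3:8 and b:c = 12:7
Make b consistent. Multiply first ratio by 12: a:b = 36:96
Multiply second ratio by 8: b:c = 96:56
Now b = 96 in both, so a:b:c = 36:96:56
Therefore a:c = 36:56
Simplify by GCD: a:c = 9:14

9:14


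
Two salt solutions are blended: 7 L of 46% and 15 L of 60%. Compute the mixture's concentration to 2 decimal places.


Solute in mixture 1 = 46% of 7 L = 7*46/100 = 161/50 L
Solute in mixture 2 = 60% of 15 L = 15*60/100 = 9 L
Total solute = 161/50 + 9 = 611/50 L
Total volume = 7 + 15 = 22 L
Final concentration = 611/50/22 * 100 = 55.55%

55.55


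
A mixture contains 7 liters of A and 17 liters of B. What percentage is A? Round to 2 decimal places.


Volume of A = 7 L
Volume of B = 17 L
Total volume = 7 + 17 = 24 L
Percentage of A = (7/24) * 100
= 29.17%

29.17


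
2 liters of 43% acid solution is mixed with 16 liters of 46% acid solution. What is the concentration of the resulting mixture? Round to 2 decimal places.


Solute in mixture 1 = 43% of 2 L = 2*43/100 = 43/50 L
Solute in mixture 2 = 46% of 16 L = 16*46/100 = 184/25 L
Total solute = 43/50 + 184/25 = 411/50 L
Total volume = 2 + 16 = 18 L
Final concentration = 411/50/18 * 100 = 45.67%

45.67


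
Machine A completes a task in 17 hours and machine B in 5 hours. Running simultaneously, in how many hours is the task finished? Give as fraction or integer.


Rate of A = 1/17 job per hour
Rate of B = 1/5 job per hour
Combined rate = 1/17 + 1/5
Find common denominator: (5 + 17)/(17*5) = 22/85
Combined rate = 22/85 job per hour
Time together = 1 / (22/85) = 85/22 hours

85/22


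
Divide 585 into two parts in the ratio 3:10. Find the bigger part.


Total parts = 3 + 10 = 13
Value per part = 585 / 13 = 45
First share = 3 * 45 = 135
Second share = 10 * 45 = 450
Larger share = 450

450


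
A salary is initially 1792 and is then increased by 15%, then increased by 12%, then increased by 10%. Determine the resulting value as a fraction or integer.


Start: 1792
Step 1: increase by 15% => multiply by 115/100
  1792 * 115/100 = 10304/5
Step 2: increase by 12% => multiply by 112/100
  10304/5 * 112/100 = 288512/125
Step 3: increase by 10% => multiply by 110/100
  288512/125 * 110/100 = 1586816/625
Final value = 1586816/625

1586816/625


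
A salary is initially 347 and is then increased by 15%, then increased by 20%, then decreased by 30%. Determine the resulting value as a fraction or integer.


Start: 347
Step 1: increase by 15% => multiply by 115/100
  347 * 115/100 = 7981/20
Step 2: increase by 20% => multiply by 120/100
  7981/20 * 120/100 = 23943/50
Step 3: decrease by 30% => multiply by 70/100
  23943/50 * 70/100 = 167601/500
Final value = 167601/500

167601/500


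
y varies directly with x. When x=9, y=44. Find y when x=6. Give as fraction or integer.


Direct proportion: y = kx
Find k: k = 44/9 = 44/9
Compute y at x=6: y = 44/9 * 6
y = 88/3

88/3


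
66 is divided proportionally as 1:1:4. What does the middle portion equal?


Ratio = 1:1:4
Total parts = 1 + 1 + 4 = 6
Value per part = 66 / 6 = 11
First share = 1 * 11 = 11
Middle share = 1 * 11 = 11
Third share = 4 * 11 = 44

11


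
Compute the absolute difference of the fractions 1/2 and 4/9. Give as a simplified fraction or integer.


Simplify: 1/2 = 1/2 and 4/9 = 4/9
Find common denominator: LCD = 18
Convert: 9/18 and 8/18
Difference = |9 - 8|/18 = 1/18
Simplified = 1/18

1/18


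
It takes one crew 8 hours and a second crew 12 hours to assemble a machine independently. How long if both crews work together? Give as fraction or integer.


Rate of A = 1/8 job per hour
Rate of B = 1/12 job per hour
Combined rate = 1/8 + 1/12
Find common denominator: (12 + 8)/(8*12) = 20/96
Combined rate = 5/24 job per hour
Time together = 1 / (5/24) = 24/5 hours

24/5


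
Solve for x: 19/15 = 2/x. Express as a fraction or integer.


Setting up: 19/15 = 2/x
Cross multiply: 19 * x = 15 * 2
19x = 30
x = 30/19
x = 30/19

30/19


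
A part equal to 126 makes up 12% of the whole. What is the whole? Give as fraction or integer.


Given: 126 is 12% of the whole
Set up: 126 = 12/100 * whole
whole = 126 * 100 / 12
whole = 12600 / 12
whole = 1050

1050


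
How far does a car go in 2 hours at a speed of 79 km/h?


Using distance = speed * time
Speed = 79 km/h
Time = 2 hours
Distance = 79 * 2
= 158 km

158


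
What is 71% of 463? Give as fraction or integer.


Compute 71% of 463
Convert percentage: 71% = 71/100
Multiply: 463 * 71/100
= 32873/100
= 32873/100

32873/100


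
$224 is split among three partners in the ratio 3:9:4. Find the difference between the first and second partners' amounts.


Total parts = 3 + 9 + 4 = 16
Value per part = 224 / 16 = 14
Shares: 3*14=42, 9*14=126, 4*14=56
First share = 42, second share = 126
Difference = |42 - 126| = 84

84


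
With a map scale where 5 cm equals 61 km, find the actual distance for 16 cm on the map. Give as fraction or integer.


Map scale: 5 cm = 61 km
Measured distance on map = 16 cm
Set up proportion: 16 * 61 / 5
= 976 / 5
= 976/5 km

976/5


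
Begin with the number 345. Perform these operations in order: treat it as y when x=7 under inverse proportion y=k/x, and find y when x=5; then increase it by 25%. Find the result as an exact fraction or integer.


Start with 345.
Step 1: Inverse prop: k = (345)*7; new y = k/5 = 345*7/5 = 483
Step 2: Increase by 25%: 483 * 125/100 = 2415/4
Final result = 2415/4

2415/4


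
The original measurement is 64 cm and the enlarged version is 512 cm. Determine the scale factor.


Original length = 64 cm
Scaled length = 512 cm
Scale factor = 512 / 64
= 8

8


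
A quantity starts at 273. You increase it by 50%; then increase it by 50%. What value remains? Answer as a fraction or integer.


Start with 273.
Step 1: Increase by 50%: 273 * 150/100 = 819/2
Step 2: Increase by 50%: 819/2 * 150/100 = 2457/4
Final result = 2457/4

2457/4


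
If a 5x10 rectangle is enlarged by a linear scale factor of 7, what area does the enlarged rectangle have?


Original dimensions: 5 x 10
Enlargement factor = 7
New width = 5 * 7 = 35
New height = 10 * 7 = 70
New area = 35 * 70 = 2450

2450


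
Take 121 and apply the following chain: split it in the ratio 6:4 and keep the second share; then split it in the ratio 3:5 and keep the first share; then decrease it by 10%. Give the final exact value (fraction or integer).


Start with 121.
Step 1: Split 6:4, second share = 121 * 4/10 = 242/5
Step 2: Split 3:5, first share = 242/5 * 3/8 = 363/20
Step 3: Decrease by 10%: 363/20 * 90/100 = 3267/200
Final result = 3267/200

3267/200


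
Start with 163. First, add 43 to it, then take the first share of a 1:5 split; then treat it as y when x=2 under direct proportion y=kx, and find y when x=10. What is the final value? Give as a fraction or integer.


Start with 163.
Step 1: Add 43: 163+43=206; split 1:5 first = 206*1/6 = 103/3
Step 2: Direct prop: k = (103/3)/2; new y = k*10 = 103/3*10/2 = 515/3
Final result = 515/3

515/3


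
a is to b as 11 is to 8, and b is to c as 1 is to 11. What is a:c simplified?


Given a:b = 11:8 and b:c = 1:11
Make b consistent. Multiply first ratio by 1: a:b = 11:8
Multiply second ratio by 8: b:c = 8:88
Now b = 8 in both, so a:b:c = 11:8:88
Therefore a:c = 11:88
Simplify by GCD: a:c = 1:8

1:8


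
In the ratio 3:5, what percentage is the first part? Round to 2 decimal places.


Total parts = 3 + 5 = 8
First part fraction = 3/8
Percentage = (3/8) * 100
= 0.375 * 100
= 37.50%

37.50


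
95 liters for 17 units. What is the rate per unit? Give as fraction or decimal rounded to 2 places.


Total liters = 95
Number of units = 17
Unit rate = 95 / 17
= 5.59 liters per unit

5.59


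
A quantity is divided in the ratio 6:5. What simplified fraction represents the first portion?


Total parts = 6 + 5 = 11
First part fraction = 6/11
Simplify: 6/11 = 6/11

6/11


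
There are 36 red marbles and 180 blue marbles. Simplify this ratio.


Find GCD(36, 180)
GCD = 36
Divide both by 36: 36/36 = 1, 180/36 = 5
Simplified ratio = 1:5

1:5


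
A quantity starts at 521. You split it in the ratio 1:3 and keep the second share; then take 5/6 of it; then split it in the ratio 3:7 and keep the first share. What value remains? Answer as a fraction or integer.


Start with 521.
Step 1: Split 1:3, second share = 521 * 3/4 = 1563/4
Step 2: Take 5/6: 1563/4 * 5/6 = 2605/8
Step 3: Split 3:7, first share = 2605/8 * 3/10 = 1563/16
Final result = 1563/16

1563/16


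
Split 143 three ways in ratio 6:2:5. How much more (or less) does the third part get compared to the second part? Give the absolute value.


Total parts = 6 + 2 + 5 = 13
Value per part = 143 / 13 = 11
Shares: 6*11=66, 2*11=22, 5*11=55
Third share = 55, second share = 22
Difference = |55 - 22| = 33

33


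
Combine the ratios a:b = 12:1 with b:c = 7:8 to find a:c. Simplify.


Given a:b = 12:1 and b:c = 7:8
Make b consistent. Multiply first ratio by 7: a:b = 84:7
Multiply second ratio by 1: b:c = 7:8
Now b = 7 in both, so a:b:c = 84:7:8
Therefore a:c = 84:8
Simplify by GCD: a:c = 21:2

21:2


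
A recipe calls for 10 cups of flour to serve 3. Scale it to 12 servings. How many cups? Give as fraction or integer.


Original: 10 cups for 3 servings
Target servings = 12
Scaling factor = 12/3
New amount = 10 * 12/3
= 120/3
= 40 cups

40


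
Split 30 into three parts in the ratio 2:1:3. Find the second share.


Ratio = 2:1:3
Total parts = 2 + 1 + 3 = 6
Value per part = 30 / 6 = 5
First share = 2 * 5 = 10
Middle share = 1 * 5 = 5
Third share = 3 * 5 = 15

5


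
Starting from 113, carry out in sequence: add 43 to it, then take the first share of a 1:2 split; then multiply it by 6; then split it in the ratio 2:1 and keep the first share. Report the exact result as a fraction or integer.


Start with 113.
Step 1: Add 43: 113+43=156; split 1:2 first = 156*1/3 = 52
Step 2: Multiply by 6: 52 * 6 = 312
Step 3: Split 2:1, first share = 312 * 2/3 = 208
Final result = 208

208


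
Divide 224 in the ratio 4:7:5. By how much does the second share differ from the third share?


Total parts = 4 + 7 + 5 = 16
Value per part = 224 / 16 = 14
Shares: 4*14=56, 7*14=98, 5*14=70
Second share = 98, third share = 70
Difference = |98 - 70| = 28

28


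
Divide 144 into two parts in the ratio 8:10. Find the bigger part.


Total parts = 8 + 10 = 18
Value per part = 144 / 18 = 8
First share = 8 * 8 = 64
Second share = 10 * 8 = 80
Larger share = 80

80


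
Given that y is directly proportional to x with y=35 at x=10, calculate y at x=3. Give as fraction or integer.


Direct proportion: y = kx
Find k: k = 35/10 = 7/2
Compute y at x=3: y = 7/2 * 3
y = 21/2

21/2


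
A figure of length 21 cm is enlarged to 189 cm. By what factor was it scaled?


Original length = 21 cm
Scaled length = 189 cm
Scale factor = 189 / 21
= 9

9


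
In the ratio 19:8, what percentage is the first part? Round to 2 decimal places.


Total parts = 19 + 8 = 27
First part fraction = 19/27
Percentage = (19/27) * 100
= 0.703704 * 100
= 70.37%

70.37


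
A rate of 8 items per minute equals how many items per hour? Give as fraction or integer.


Converting from per minute to per hour
Rate = 8 items per minute
Multiply by 60: 8 * 60
= 480 items per hour

480


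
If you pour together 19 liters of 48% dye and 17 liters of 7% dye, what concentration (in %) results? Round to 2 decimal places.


Solute in mixture 1 = 48% of 19 L = 19*48/100 = 228/25 L
Solute in mixture 2 = 7% of 17 L = 17*7/100 = 119/100 L
Total solute = 228/25 + 119/100 = 1031/100 L
Total volume = 19 + 17 = 36 L
Final concentration = 1031/100/36 * 100 = 28.64%

28.64


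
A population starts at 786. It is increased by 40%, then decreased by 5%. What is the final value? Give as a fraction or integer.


Start: 786
Step 1: increase by 40% => multiply by 140/100
  786 * 140/100 = 5502/5
Step 2: decrease by 5% => multiply by 95/100
  5502/5 * 95/100 = 52269/50
Final value = 52269/50

52269/50


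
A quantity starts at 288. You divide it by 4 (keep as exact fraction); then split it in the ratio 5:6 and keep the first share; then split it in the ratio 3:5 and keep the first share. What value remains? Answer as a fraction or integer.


Start with 288.
Step 1: Divide by 4: 288 / 4 = 72
Step 2: Split 5:6, first share = 72 * 5/11 = 360/11
Step 3: Split 3:5, first share = 360/11 * 3/8 = 135/11
Final result = 135/11

135/11


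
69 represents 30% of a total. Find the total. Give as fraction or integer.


Given: 69 is 30% of the whole
Set up: 69 = 30/100 * whole
whole = 69 * 100 / 30
whole = 6900 / 30
whole = 230

230


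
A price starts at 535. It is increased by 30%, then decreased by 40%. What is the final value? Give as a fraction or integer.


Start: 535
Step 1: increase by 30% => multiply by 130/100
  535 * 130/100 = 1391/2
Step 2: decrease by 40% => multiply by 60/100
  1391/2 * 60/100 = 4173/10
Final value = 4173/10

4173/10


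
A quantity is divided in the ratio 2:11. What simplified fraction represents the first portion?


Total parts = 2 + 11 = 13
First part fraction = 2/13
Simplify: 2/13 = 2/13

2/13


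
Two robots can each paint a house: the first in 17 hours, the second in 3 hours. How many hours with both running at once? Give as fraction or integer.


Rate of A = 1/17 job per hour
Rate of B = 1/3 job per hour
Combined rate = 1/17 + 1/3
Find common denominator: (3 + 17)/(17*3) = 20/51
Combined rate = 20/51 job per hour
Time together = 1 / (20/51) = 51/20 hours

51/20


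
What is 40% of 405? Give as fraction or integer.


Compute 40% of 405
Convert percentage: 40% = 40/100
Multiply: 405 * 40/100
= 16200/100
= 162

162


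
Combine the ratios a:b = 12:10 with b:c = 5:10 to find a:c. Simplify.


Given a:b = 12:10 and b:c = 5:10
Make b consistent. Multiply first ratio by 5: a:b = 60:50
Multiply second ratio by 10: b:c = 50:100
Now b = 50 in both, so a:b:c = 60:50:100
Therefore a:c = 60:100
Simplify by GCD: a:c = 3:5

3:5


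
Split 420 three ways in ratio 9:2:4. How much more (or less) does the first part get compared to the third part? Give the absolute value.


Total parts = 9 + 2 + 4 = 15
Value per part = 420 / 15 = 28
Shares: 9*28=252, 2*28=56, 4*28=112
First share = 252, third share = 112
Difference = |252 - 112| = 140

140


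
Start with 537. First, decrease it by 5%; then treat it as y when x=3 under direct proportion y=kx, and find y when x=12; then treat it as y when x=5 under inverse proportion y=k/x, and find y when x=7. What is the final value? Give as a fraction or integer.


Start with 537.
Step 1: Decrease by 5%: 537 * 95/100 = 10203/20
Step 2: Direct prop: k = (10203/20)/3; new y = k*12 = 10203/20*12/3 = 10203/5
Step 3: Inverse prop: k = (10203/5)*5; new y = k/7 = 10203/5*5/7 = 10203/7
Final result = 10203/7

10203/7


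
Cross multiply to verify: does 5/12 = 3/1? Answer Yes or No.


Cross multiply to check 5/12 = 3/1
Left cross product: 5 * 1 = 5
Right cross product: 12 * 3 = 36
5 != 36
Not equal, so proportions differ => No

No


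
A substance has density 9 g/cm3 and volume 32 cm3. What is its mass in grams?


Using mass = density * volume
Density = 9 g/cm3
Volume = 32 cm3
Mass = 9 * 32
= 288 g

288


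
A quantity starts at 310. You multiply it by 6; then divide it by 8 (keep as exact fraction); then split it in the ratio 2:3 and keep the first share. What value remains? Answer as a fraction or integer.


Start with 310.
Step 1: Multiply by 6: 310 * 6 = 1860
Step 2: Divide by 8: 1860 / 8 = 465/2
Step 3: Split 2:3, first share = 465/2 * 2/5 = 93
Final result = 93

93


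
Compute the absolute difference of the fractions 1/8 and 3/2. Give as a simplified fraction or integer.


Simplify: 1/8 = 1/8 and 3/2 = 3/2
Find common denominator: LCD = 8
Convert: 1/8 and 12/8
Difference = |1 - 12|/8 = 11/8
Simplified = 11/8

11/8


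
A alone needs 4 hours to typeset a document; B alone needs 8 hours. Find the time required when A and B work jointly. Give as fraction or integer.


Rate of A = 1/4 job per hour
Rate of B = 1/8 job per hour
Combined rate = 1/4 + 1/8
Find common denominator: (8 + 4)/(4*8) = 12/32
Combined rate = 3/8 job per hour
Time together = 1 / (3/8) = 8/3 hours

8/3


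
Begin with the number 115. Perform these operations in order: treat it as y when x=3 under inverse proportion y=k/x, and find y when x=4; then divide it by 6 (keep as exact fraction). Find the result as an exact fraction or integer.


Start with 115.
Step 1: Inverse prop: k = (115)*3; new y = k/4 = 115*3/4 = 345/4
Step 2: Divide by 6: 345/4 / 6 = 115/8
Final result = 115/8

115/8


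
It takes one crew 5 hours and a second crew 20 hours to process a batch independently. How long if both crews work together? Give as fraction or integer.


Rate of A = 1/5 job per hour
Rate of B = 1/20 job per hour
Combined rate = 1/5 + 1/20
Find common denominator: (20 + 5)/(5*20) = 25/100
Combined rate = 1/4 job per hour
Time together = 1 / (1/4) = 4 hours

4


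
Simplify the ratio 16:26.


Find GCD(16, 26)
GCD = 2
Divide both by 2: 16/2 = 8, 26/2 = 13
Simplified ratio = 8:13

8:13


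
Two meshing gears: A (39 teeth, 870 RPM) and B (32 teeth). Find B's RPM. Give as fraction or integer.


Gear ratio: teeth_A * RPM_A = teeth_B * RPM_B
39 * 870 = 32 * RPM_B
33930 = 32 * RPM_B
RPM_B = 33930 / 32
RPM_B = 16965/16

16965/16


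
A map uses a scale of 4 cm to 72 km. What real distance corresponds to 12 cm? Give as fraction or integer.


Map scale: 4 cm = 72 km
Measured distance on map = 12 cm
Set up proportion: 12 * 72 / 4
= 864 / 4
= 216 km

216


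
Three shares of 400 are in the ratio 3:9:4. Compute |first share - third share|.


Total parts = 3 + 9 + 4 = 16
Value per part = 400 / 16 = 25
Shares: 3*25=75, 9*25=225, 4*25=100
First share = 75, third share = 100
Difference = |75 - 100| = 25

25


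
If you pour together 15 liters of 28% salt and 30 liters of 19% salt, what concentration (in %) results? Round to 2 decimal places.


Solute in mixture 1 = 28% of 15 L = 15*28/100 = 21/5 L
Solute in mixture 2 = 19% of 30 L = 30*19/100 = 57/10 L
Total solute = 21/5 + 57/10 = 99/10 L
Total volume = 15 + 30 = 45 L
Final concentration = 99/10/45 * 100 = 22.00%

22.00


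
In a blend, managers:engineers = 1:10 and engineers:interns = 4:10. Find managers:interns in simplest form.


Given a:b = 1:10 and b:c = 4:10
Make b consistent. Multiply first ratio by 4: a:b = 4:40
Multiply second ratio by 10: b:c = 40:100
Now b = 40 in both, so a:b:c = 4:40:100
Therefore a:c = 4:100
Simplify by GCD: a:c = 1:25

1:25


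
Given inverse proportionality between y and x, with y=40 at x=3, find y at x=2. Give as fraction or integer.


Inverse proportion: y = k/x
Find k: k = 3 * 40 = 120
Compute y at x=2: y = 120/2
y = 60

60


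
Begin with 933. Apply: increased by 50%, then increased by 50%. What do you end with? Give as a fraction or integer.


Start: 933
Step 1: increase by 50% => multiply by 150/100
  933 * 150/100 = 2799/2
Step 2: increase by 50% => multiply by 150/100
  2799/2 * 150/100 = 8397/4
Final value = 8397/4

8397/4


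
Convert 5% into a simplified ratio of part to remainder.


Part = 5%, Remainder = 95%
Ratio = 5:95
GCD(5, 95) = 5
Simplify: 1:19 = 1:19

1:19


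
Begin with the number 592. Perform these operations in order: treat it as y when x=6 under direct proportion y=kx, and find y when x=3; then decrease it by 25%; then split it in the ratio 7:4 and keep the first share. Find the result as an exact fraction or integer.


Start with 592.
Step 1: Direct prop: k = (592)/6; new y = k*3 = 592*3/6 = 296
Step 2: Decrease by 25%: 296 * 75/100 = 222
Step 3: Split 7:4, first share = 222 * 7/11 = 1554/11
Final result = 1554/11

1554/11


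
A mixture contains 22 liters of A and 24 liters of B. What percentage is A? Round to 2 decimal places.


Volume of A = 22 L
Volume of B = 24 L
Total volume = 22 + 24 = 46 L
Percentage of A = (22/46) * 100
= 47.83%

47.83


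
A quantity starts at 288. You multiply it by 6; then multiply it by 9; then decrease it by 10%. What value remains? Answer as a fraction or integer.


Start with 288.
Step 1: Multiply by 6: 288 * 6 = 1728
Step 2: Multiply by 9: 1728 * 9 = 15552
Step 3: Decrease by 10%: 15552 * 90/100 = 69984/5
Final result = 69984/5

69984/5


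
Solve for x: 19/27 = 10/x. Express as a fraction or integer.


Setting up: 19/27 = 10/x
Cross multiply: 19 * x = 27 * 10
19x = 270
x = 270/19
x = 270/19

270/19


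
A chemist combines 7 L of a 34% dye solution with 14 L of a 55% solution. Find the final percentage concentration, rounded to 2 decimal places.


Solute in mixture 1 = 34% of 7 L = 7*34/100 = 119/50 L
Solute in mixture 2 = 55% of 14 L = 14*55/100 = 77/10 L
Total solute = 119/50 + 77/10 = 252/25 L
Total volume = 7 + 14 = 21 L
Final concentration = 252/25/21 * 100 = 48.00%

48.00


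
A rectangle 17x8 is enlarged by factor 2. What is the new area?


Original dimensions: 17 x 8
Enlargement factor = 2
New width = 17 * 2 = 34
New height = 8 * 2 = 16
New area = 34 * 16 = 544

544


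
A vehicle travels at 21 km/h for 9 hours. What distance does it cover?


Using distance = speed * time
Speed = 21 km/h
Time = 9 hours
Distance = 21 * 9
= 189 km

189


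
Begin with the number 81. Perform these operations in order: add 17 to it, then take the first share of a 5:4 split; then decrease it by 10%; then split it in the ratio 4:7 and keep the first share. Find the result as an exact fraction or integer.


Start with 81.
Step 1: Add 17: 81+17=98; split 5:4 first = 98*5/9 = 490/9
Step 2: Decrease by 10%: 490/9 * 90/100 = 49
Step 3: Split 4:7, first share = 49 * 4/11 = 196/11
Final result = 196/11

196/11


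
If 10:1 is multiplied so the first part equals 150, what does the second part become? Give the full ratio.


Original ratio: 10:1
First term target: 150
Scale factor = 150 / 10 = 15
Multiply second term: 1 * 15 = 15
Equivalent ratio = 150:15

150:15


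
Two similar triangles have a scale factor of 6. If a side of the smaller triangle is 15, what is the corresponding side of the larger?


Similar triangles have proportional sides
Scale factor = 6
Smaller side = 15
Corresponding larger side = 15 * 6
= 90

90


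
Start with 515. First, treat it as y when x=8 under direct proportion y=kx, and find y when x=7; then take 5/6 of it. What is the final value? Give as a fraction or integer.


Start with 515.
Step 1: Direct prop: k = (515)/8; new y = k*7 = 515*7/8 = 3605/8
Step 2: Take 5/6: 3605/8 * 5/6 = 18025/48
Final result = 18025/48

18025/48


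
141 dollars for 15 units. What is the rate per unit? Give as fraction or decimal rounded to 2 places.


Total dollars = 141
Number of units = 15
Unit rate = 141 / 15
= 9.40 dollars per unit

9.40


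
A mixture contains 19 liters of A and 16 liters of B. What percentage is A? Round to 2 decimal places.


Volume of A = 19 L
Volume of B = 16 L
Total volume = 19 + 16 = 35 L
Percentage of A = (19/35) * 100
= 54.29%

54.29


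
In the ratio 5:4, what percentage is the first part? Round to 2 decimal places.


Total parts = 5 + 4 = 9
First part fraction = 5/9
Percentage = (5/9) * 100
= 0.555556 * 100
= 55.56%

55.56


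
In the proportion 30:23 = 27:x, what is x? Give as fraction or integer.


Setting up: 30/23 = 27/x
Cross multiply: 30 * x = 23 * 27
30x = 621
x = 621/30
x = 207/10

207/10


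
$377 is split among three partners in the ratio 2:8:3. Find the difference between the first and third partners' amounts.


Total parts = 2 + 8 + 3 = 13
Value per part = 377 / 13 = 29
Shares: 2*29=58, 8*29=232, 3*29=87
First share = 58, third share = 87
Difference = |58 - 87| = 29

29


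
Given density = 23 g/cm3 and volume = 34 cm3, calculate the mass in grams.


Using mass = density * volume
Density = 23 g/cm3
Volume = 34 cm3
Mass = 23 * 34
= 782 g

782


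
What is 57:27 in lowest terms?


Find GCD(57, 27)
GCD = 3
Divide both by 3: 57/3 = 19, 27/3 = 9
Simplified ratio = 19:9

19:9


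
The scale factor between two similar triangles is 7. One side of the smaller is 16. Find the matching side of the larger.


Similar triangles have proportional sides
Scale factor = 7
Smaller side = 16
Corresponding larger side = 16 * 7
= 112

112


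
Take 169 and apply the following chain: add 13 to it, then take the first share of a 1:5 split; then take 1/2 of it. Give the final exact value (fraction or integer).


Start with 169.
Step 1: Add 13: 169+13=182; split 1:5 first = 182*1/6 = 91/3
Step 2: Take 1/2: 91/3 * 1/2 = 91/6
Final result = 91/6

91/6


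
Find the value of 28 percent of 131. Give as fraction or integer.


Compute 28% of 131
Convert percentage: 28% = 28/100
Multiply: 131 * 28/100
= 3668/100
= 917/25

917/25


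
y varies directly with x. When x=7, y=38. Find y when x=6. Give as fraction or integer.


Direct proportion: y = kx
Find k: k = 38/7 = 38/7
Compute y at x=6: y = 38/7 * 6
y = 228/7

228/7


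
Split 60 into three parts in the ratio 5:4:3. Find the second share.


Ratio = 5:4:3
Total parts = 5 + 4 + 3 = 12
Value per part = 60 / 12 = 5
First share = 5 * 5 = 25
Middle share = 4 * 5 = 20
Third share = 3 * 5 = 15

20


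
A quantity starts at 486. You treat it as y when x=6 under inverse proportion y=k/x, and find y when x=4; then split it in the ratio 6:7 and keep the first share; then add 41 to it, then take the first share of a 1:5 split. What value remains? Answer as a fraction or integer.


Start with 486.
Step 1: Inverse prop: k = (486)*6; new y = k/4 = 486*6/4 = 729
Step 2: Split 6:7, first share = 729 * 6/13 = 4374/13
Step 3: Add 41: 4374/13+41=4907/13; split 1:5 first = 4907/13*1/6 = 4907/78
Final result = 4907/78

4907/78


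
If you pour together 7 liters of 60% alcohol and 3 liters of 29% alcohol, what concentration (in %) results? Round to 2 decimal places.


Solute in mixture 1 = 60% of 7 L = 7*60/100 = 21/5 L
Solute in mixture 2 = 29% of 3 L = 3*29/100 = 87/100 L
Total solute = 21/5 + 87/100 = 507/100 L
Total volume = 7 + 3 = 10 L
Final concentration = 507/100/10 * 100 = 50.70%

50.70


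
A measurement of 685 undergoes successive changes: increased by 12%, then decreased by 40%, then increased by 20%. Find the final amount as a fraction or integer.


Start: 685
Step 1: increase by 12% => multiply by 112/100
  685 * 112/100 = 3836/5
Step 2: decrease by 40% => multiply by 60/100
  3836/5 * 60/100 = 11508/25
Step 3: increase by 20% => multiply by 120/100
  11508/25 * 120/100 = 69048/125
Final value = 69048/125

69048/125


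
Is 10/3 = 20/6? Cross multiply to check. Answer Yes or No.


Cross multiply to check 10/3 = 20/6
Left cross product: 10 * 6 = 60
Right cross product: 3 * 20 = 60
60 = 60
Equal, so proportions match => Yes

Yes


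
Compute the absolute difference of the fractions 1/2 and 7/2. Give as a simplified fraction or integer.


Simplify: 1/2 = 1/2 and 7/2 = 7/2
Find common denominator: LCD = 2
Convert: 1/2 and 7/2
Difference = |1 - 7|/2 = 6/2
Simplified = 3

3


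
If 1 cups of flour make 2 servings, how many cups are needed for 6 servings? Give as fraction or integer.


Original: 1 cups for 2 servings
Target servings = 6
Scaling factor = 6/2
New amount = 1 * 6/2
= 6/2
= 3 cups

3


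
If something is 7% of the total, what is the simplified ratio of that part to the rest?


Part = 7%, Remainder = 93%
Ratio = 7:93
GCD(7, 93) = 1
Simplify: 7:93 = 7:93

7:93


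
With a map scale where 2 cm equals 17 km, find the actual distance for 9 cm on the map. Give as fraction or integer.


Map scale: 2 cm = 17 km
Measured distance on map = 9 cm
Set up proportion: 9 * 17 / 2
= 153 / 2
= 153/2 km

153/2


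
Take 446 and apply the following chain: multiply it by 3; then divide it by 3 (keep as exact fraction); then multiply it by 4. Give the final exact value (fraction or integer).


Start with 446.
Step 1: Multiply by 3: 446 * 3 = 1338
Step 2: Divide by 3: 1338 / 3 = 446
Step 3: Multiply by 4: 446 * 4 = 1784
Final result = 1784

1784


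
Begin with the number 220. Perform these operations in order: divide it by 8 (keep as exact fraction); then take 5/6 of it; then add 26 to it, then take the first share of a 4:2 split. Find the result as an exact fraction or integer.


Start with 220.
Step 1: Divide by 8: 220 / 8 = 55/2
Step 2: Take 5/6: 55/2 * 5/6 = 275/12
Step 3: Add 26: 275/12+26=587/12; split 4:2 first = 587/12*4/6 = 587/18
Final result = 587/18

587/18


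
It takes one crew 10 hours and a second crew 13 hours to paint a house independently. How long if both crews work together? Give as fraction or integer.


Rate of A = 1/10 job per hour
Rate of B = 1/13 job per hour
Combined rate = 1/10 + 1/13
Find common denominator: (13 + 10)/(10*13) = 23/130
Combined rate = 23/130 job per hour
Time together = 1 / (23/130) = 130/23 hours

130/23


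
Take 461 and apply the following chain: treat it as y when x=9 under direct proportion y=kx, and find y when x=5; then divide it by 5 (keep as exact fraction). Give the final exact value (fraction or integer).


Start with 461.
Step 1: Direct prop: k = (461)/9; new y = k*5 = 461*5/9 = 2305/9
Step 2: Divide by 5: 2305/9 / 5 = 461/9
Final result = 461/9

461/9


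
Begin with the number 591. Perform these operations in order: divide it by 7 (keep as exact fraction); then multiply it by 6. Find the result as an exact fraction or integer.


Start with 591.
Step 1: Divide by 7: 591 / 7 = 591/7
Step 2: Multiply by 6: 591/7 * 6 = 3546/7
Final result = 3546/7

3546/7


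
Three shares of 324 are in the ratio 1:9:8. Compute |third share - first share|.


Total parts = 1 + 9 + 8 = 18
Value per part = 324 / 18 = 18
Shares: 1*18=18, 9*18=162, 8*18=144
Third share = 144, first share = 18
Difference = |144 - 18| = 126

126


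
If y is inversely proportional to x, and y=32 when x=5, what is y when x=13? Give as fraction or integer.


Inverse proportion: y = k/x
Find k: k = 5 * 32 = 160
Compute y at x=13: y = 160/13
y = 160/13

160/13


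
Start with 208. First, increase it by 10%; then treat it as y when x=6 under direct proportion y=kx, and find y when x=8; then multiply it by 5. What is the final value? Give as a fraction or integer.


Start with 208.
Step 1: Increase by 10%: 208 * 110/100 = 1144/5
Step 2: Direct prop: k = (1144/5)/6; new y = k*8 = 1144/5*8/6 = 4576/15
Step 3: Multiply by 5: 4576/15 * 5 = 4576/3
Final result = 4576/3

4576/3


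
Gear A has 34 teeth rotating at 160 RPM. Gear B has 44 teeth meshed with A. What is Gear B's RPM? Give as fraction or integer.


Gear ratio: teeth_A * RPM_A = teeth_B * RPM_B
34 * 160 = 44 * RPM_B
5440 = 44 * RPM_B
RPM_B = 5440 / 44
RPM_B = 1360/11

1360/11


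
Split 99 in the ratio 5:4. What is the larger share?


Total parts = 5 + 4 = 9
Value per part = 99 / 9 = 11
First share = 5 * 11 = 55
Second share = 4 * 11 = 44
Larger share = 55

55


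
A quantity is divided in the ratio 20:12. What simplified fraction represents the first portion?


Total parts = 20 + 12 = 32
First part fraction = 20/32
Simplify: 20/32 = 5/8

5/8


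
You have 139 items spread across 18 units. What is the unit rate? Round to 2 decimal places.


Total items = 139
Number of units = 18
Unit rate = 139 / 18
= 7.72 items per unit

7.72


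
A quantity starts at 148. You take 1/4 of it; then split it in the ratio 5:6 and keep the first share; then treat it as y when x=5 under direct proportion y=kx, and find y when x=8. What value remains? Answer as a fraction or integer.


Start with 148.
Step 1: Take 1/4: 148 * 1/4 = 37
Step 2: Split 5:6, first share = 37 * 5/11 = 185/11
Step 3: Direct prop: k = (185/11)/5; new y = k*8 = 185/11*8/5 = 296/11
Final result = 296/11

296/11


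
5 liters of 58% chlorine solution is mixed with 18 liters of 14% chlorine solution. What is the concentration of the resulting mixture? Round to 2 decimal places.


Solute in mixture 1 = 58% of 5 L = 5*58/100 = 29/10 L
Solute in mixture 2 = 14% of 18 L = 18*14/100 = 63/25 L
Total solute = 29/10 + 63/25 = 271/50 L
Total volume = 5 + 18 = 23 L
Final concentration = 271/50/23 * 100 = 23.57%

23.57


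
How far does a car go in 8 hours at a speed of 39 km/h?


Using distance = speed * time
Speed = 39 km/h
Time = 8 hours
Distance = 39 * 8
= 312 km

312


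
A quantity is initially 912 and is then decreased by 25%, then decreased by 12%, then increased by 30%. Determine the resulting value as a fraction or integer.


Start: 912
Step 1: decrease by 25% => multiply by 75/100
  912 * 75/100 = 684
Step 2: decrease by 12% => multiply by 88/100
  684 * 88/100 = 15048/25
Step 3: increase by 30% => multiply by 130/100
  15048/25 * 130/100 = 97812/125
Final value = 97812/125

97812/125


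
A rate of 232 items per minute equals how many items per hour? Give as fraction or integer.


Converting from per minute to per hour
Rate = 232 items per minute
Multiply by 60: 232 * 60
= 13920 items per hour

13920


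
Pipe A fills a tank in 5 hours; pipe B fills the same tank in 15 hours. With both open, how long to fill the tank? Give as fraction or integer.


Rate of A = 1/5 job per hour
Rate of B = 1/15 job per hour
Combined rate = 1/5 + 1/15
Find common denominator: (15 + 5)/(5*15) = 20/75
Combined rate = 4/15 job per hour
Time together = 1 / (4/15) = 15/4 hours

15/4


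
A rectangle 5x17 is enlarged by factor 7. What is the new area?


Original dimensions: 5 x 17
Enlargement factor = 7
New width = 5 * 7 = 35
New height = 17 * 7 = 119
New area = 35 * 119 = 4165

4165


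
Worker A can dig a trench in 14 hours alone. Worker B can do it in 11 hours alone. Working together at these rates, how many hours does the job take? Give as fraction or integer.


Rate of A = 1/14 job per hour
Rate of B = 1/11 job per hour
Combined rate = 1/14 + 1/11
Find common denominator: (11 + 14)/(14*11) = 25/154
Combined rate = 25/154 job per hour
Time together = 1 / (25/154) = 154/25 hours

154/25


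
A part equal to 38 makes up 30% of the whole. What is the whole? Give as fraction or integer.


Given: 38 is 30% of the whole
Set up: 38 = 30/100 * whole
whole = 38 * 100 / 30
whole = 3800 / 30
whole = 380/3

380/3


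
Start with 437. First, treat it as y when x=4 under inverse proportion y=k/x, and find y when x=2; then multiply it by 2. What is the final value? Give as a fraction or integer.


Start with 437.
Step 1: Inverse prop: k = (437)*4; new y = k/2 = 437*4/2 = 874
Step 2: Multiply by 2: 874 * 2 = 1748
Final result = 1748

1748


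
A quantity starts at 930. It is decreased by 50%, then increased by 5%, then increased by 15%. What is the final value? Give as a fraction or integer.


Start: 930
Step 1: decrease by 50% => multiply by 50/100
  930 * 50/100 = 465
Step 2: increase by 5% => multiply by 105/100
  465 * 105/100 = 1953/4
Step 3: increase by 15% => multiply by 115/100
  1953/4 * 115/100 = 44919/80
Final value = 44919/80

44919/80


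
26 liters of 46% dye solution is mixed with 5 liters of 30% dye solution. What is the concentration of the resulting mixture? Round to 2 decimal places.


Solute in mixture 1 = 46% of 26 L = 26*46/100 = 299/25 L
Solute in mixture 2 = 30% of 5 L = 5*30/100 = 3/2 L
Total solute = 299/25 + 3/2 = 673/50 L
Total volume = 26 + 5 = 31 L
Final concentration = 673/50/31 * 100 = 43.42%

43.42


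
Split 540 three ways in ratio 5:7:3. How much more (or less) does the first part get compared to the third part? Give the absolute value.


Total parts = 5 + 7 + 3 = 15
Value per part = 540 / 15 = 36
Shares: 5*36=180, 7*36=252, 3*36=108
First share = 180, third share = 108
Difference = |180 - 108| = 72

72


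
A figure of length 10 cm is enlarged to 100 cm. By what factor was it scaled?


Original length = 10 cm
Scaled length = 100 cm
Scale factor = 100 / 10
= 10

10


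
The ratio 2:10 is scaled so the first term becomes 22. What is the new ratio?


Original ratio: 2:10
First term target: 22
Scale factor = 22 / 2 = 11
Multiply second term: 10 * 11 = 110
Equivalent ratio = 22:110

22:110


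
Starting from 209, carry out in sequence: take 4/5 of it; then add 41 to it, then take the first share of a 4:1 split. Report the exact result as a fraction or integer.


Start with 209.
Step 1: Take 4/5: 209 * 4/5 = 836/5
Step 2: Add 41: 836/5+41=1041/5; split 4:1 first = 1041/5*4/5 = 4164/25
Final result = 4164/25

4164/25


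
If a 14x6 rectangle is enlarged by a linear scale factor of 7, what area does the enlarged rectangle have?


Original dimensions: 14 x 6
Enlargement factor = 7
New width = 14 * 7 = 98
New height = 6 * 7 = 42
New area = 98 * 42 = 4116

4116


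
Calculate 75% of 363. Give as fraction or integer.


Compute 75% of 363
Convert percentage: 75% = 75/100
Multiply: 363 * 75/100
= 27225/100
= 1089/4

1089/4


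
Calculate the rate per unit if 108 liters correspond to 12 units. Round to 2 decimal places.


Total liters = 108
Number of units = 12
Unit rate = 108 / 12
= 9 liters per unit

9


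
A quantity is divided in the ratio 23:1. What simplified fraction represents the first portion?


Total parts = 23 + 1 = 24
First part fraction = 23/24
Simplify: 23/24 = 23/24

23/24


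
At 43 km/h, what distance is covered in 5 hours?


Using distance = speed * time
Speed = 43 km/h
Time = 5 hours
Distance = 43 * 5
= 215 km

215


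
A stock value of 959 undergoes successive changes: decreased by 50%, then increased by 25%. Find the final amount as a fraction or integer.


Start: 959
Step 1: decrease by 50% => multiply by 50/100
  959 * 50/100 = 959/2
Step 2: increase by 25% => multiply by 125/100
  959/2 * 125/100 = 4795/8
Final value = 4795/8

4795/8


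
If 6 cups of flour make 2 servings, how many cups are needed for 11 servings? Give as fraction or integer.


Original: 6 cups for 2 servings
Target servings = 11
Scaling factor = 11/2
New amount = 6 * 11/2
= 66/2
= 33 cups

33


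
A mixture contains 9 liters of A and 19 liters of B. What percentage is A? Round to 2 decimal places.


Volume of A = 9 L
Volume of B = 19 L
Total volume = 9 + 19 = 28 L
Percentage of A = (9/28) * 100
= 32.14%

32.14


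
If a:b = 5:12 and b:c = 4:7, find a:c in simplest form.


Given a:b = 5:12 and b:c = 4:7
Make b consistent. Multiply first ratio by 4: a:b = 20:48
Multiply second ratio by 12: b:c = 48:84
Now b = 48 in both, so a:b:c = 20:48:84
Therefore a:c = 20:84
Simplify by GCD: a:c = 5:21

5:21


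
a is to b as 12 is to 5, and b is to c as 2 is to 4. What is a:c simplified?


Given a:b = 12:5 and b:c = 2:4
Make b consistent. Multiply first ratio by 2: a:b = 24:10
Multiply second ratio by 5: b:c = 10:20
Now b = 10 in both, so a:b:c = 24:10:20
Therefore a:c = 24:20
Simplify by GCD: a:c = 6:5

6:5


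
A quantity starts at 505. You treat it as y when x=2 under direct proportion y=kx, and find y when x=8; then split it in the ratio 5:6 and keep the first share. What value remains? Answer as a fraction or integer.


Start with 505.
Step 1: Direct prop: k = (505)/2; new y = k*8 = 505*8/2 = 2020
Step 2: Split 5:6, first share = 2020 * 5/11 = 10100/11
Final result = 10100/11

10100/11


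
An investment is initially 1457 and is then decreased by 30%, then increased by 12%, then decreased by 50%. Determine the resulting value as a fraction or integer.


Start: 1457
Step 1: decrease by 30% => multiply by 70/100
  1457 * 70/100 = 10199/10
Step 2: increase by 12% => multiply by 112/100
  10199/10 * 112/100 = 142786/125
Step 3: decrease by 50% => multiply by 50/100
  142786/125 * 50/100 = 71393/125
Final value = 71393/125

71393/125
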